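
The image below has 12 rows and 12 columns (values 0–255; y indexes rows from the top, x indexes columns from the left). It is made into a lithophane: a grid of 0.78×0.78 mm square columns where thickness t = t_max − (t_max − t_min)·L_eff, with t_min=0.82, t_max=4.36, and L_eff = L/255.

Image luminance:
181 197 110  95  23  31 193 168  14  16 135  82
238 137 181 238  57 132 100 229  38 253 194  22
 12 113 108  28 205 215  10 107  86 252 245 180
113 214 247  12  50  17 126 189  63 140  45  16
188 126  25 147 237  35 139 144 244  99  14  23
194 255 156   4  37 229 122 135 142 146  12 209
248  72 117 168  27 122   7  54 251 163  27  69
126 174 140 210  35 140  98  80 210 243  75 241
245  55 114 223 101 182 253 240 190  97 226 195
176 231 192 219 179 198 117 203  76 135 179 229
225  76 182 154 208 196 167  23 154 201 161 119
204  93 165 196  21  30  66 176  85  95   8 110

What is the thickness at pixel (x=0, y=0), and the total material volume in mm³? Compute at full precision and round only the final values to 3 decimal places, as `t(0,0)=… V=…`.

span = t_max - t_min = 4.36 - 0.82 = 3.540
L(0,0) = 181, L_eff = 181/255 = 0.709804
t(0,0) = 4.36 - 3.540·0.709804 = 1.847
Σt over all 12·12 pixels = 762273/2125 ≈ 358.7167059
V = pitch²·Σt = 0.78²·762273/2125 = 218.243

t(0,0)=1.847 V=218.243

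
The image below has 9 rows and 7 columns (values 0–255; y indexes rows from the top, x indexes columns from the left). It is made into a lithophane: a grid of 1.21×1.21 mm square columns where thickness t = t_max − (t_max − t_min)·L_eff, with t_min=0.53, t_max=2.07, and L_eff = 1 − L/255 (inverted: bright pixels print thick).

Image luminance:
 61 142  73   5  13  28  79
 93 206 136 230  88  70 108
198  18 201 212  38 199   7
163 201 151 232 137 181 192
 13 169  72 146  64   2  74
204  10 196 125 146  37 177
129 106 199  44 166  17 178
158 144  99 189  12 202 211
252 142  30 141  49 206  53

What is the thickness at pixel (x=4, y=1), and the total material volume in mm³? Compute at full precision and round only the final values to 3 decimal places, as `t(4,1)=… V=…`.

span = t_max - t_min = 2.07 - 0.53 = 1.540
L(4,1) = 88, L_eff = 1 - 88/255 = 0.654902 (inverted)
t(4,1) = 2.07 - 1.540·0.654902 = 1.061
Σt over all 9·7 pixels = 2025541/25500 ≈ 79.4329804
V = pitch²·Σt = 1.21²·2025541/25500 = 116.298

t(4,1)=1.061 V=116.298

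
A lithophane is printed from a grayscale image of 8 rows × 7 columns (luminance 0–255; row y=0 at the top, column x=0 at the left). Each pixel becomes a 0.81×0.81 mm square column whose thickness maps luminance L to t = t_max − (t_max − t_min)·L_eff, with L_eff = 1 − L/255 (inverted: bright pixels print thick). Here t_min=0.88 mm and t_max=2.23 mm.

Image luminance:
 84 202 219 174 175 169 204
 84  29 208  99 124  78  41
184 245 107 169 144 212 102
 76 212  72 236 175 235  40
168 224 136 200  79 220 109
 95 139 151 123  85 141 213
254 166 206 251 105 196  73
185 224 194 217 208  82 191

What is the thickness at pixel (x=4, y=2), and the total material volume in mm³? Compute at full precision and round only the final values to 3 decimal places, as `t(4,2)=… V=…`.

span = t_max - t_min = 2.23 - 0.88 = 1.350
L(4,2) = 144, L_eff = 1 - 144/255 = 0.435294 (inverted)
t(4,2) = 2.23 - 1.350·0.435294 = 1.642
Σt over all 8·7 pixels = 81191/850 ≈ 95.5188235
V = pitch²·Σt = 0.81²·81191/850 = 62.670

t(4,2)=1.642 V=62.670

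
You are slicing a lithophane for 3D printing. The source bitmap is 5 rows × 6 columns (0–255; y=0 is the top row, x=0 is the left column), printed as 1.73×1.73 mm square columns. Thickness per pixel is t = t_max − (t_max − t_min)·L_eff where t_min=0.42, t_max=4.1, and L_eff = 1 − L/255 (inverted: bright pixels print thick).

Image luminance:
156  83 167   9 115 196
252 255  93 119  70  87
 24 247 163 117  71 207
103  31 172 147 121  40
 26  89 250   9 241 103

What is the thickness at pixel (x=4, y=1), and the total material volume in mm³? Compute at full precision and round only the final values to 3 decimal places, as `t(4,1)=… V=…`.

t(4,1)=1.430 V=200.241

span = t_max - t_min = 4.1 - 0.42 = 3.680
L(4,1) = 70, L_eff = 1 - 70/255 = 0.725490 (inverted)
t(4,1) = 4.1 - 3.680·0.725490 = 1.430
Σt over all 5·6 pixels = 426521/6375 ≈ 66.9052549
V = pitch²·Σt = 1.73²·426521/6375 = 200.241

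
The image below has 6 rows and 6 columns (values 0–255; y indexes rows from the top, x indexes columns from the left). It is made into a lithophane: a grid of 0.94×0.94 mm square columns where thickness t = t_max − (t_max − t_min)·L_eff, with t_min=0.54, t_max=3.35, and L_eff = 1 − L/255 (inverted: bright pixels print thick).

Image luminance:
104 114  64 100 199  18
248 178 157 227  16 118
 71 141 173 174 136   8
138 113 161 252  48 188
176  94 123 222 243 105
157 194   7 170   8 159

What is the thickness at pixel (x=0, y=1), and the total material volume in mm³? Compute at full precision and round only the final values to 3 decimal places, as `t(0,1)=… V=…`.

span = t_max - t_min = 3.35 - 0.54 = 2.810
L(0,1) = 248, L_eff = 1 - 248/255 = 0.027451 (inverted)
t(0,1) = 3.35 - 2.810·0.027451 = 3.273
Σt over all 6·6 pixels = 461411/6375 ≈ 72.3781961
V = pitch²·Σt = 0.94²·461411/6375 = 63.953

t(0,1)=3.273 V=63.953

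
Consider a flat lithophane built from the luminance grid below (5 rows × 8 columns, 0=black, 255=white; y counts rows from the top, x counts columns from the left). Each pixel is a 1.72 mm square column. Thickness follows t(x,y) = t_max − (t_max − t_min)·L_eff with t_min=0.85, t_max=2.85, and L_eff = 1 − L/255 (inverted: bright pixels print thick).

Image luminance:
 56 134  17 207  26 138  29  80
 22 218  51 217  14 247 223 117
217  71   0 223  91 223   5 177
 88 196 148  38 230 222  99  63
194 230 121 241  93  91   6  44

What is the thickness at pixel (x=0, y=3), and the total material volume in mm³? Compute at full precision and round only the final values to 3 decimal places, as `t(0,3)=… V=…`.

t(0,3)=1.540 V=214.443

span = t_max - t_min = 2.85 - 0.85 = 2.000
L(0,3) = 88, L_eff = 1 - 88/255 = 0.654902 (inverted)
t(0,3) = 2.85 - 2.000·0.654902 = 1.540
Σt over all 5·8 pixels = 18484/255 ≈ 72.4862745
V = pitch²·Σt = 1.72²·18484/255 = 214.443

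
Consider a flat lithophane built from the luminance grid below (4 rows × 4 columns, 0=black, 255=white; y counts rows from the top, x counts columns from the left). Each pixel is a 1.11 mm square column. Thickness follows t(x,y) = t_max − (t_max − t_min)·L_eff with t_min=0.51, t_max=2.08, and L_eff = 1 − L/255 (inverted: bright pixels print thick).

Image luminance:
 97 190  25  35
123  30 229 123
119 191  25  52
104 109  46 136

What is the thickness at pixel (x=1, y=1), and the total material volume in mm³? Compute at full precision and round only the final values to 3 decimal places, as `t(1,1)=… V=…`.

t(1,1)=0.695 V=22.449

span = t_max - t_min = 2.08 - 0.51 = 1.570
L(1,1) = 30, L_eff = 1 - 30/255 = 0.882353 (inverted)
t(1,1) = 2.08 - 1.570·0.882353 = 0.695
Σt over all 4·4 pixels = 232309/12750 ≈ 18.2203137
V = pitch²·Σt = 1.11²·232309/12750 = 22.449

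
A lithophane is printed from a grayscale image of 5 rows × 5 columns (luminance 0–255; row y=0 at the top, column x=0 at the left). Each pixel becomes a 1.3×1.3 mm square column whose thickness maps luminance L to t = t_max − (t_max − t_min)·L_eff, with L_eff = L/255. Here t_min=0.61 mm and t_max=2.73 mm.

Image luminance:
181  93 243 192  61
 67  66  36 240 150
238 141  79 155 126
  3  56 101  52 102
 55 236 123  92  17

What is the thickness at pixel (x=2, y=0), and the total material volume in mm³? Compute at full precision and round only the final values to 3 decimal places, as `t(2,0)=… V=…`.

t(2,0)=0.710 V=74.527

span = t_max - t_min = 2.73 - 0.61 = 2.120
L(2,0) = 243, L_eff = 243/255 = 0.952941
t(2,0) = 2.73 - 2.120·0.952941 = 0.710
Σt over all 5·5 pixels = 224903/5100 ≈ 44.0986275
V = pitch²·Σt = 1.3²·224903/5100 = 74.527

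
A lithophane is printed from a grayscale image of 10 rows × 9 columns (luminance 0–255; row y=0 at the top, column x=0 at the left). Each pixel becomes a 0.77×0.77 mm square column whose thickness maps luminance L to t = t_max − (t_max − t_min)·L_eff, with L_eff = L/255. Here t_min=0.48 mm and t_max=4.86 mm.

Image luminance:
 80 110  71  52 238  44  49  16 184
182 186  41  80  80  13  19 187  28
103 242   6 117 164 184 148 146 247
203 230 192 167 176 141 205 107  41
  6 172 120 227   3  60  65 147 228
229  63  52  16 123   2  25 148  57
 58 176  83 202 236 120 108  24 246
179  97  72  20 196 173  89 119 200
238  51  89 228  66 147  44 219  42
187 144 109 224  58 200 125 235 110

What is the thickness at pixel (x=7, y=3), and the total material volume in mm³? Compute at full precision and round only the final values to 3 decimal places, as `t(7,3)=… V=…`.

t(7,3)=3.022 V=145.926

span = t_max - t_min = 4.86 - 0.48 = 4.380
L(7,3) = 107, L_eff = 107/255 = 0.419608
t(7,3) = 4.86 - 4.380·0.419608 = 3.022
Σt over all 10·9 pixels = 523011/2125 ≈ 246.1228235
V = pitch²·Σt = 0.77²·523011/2125 = 145.926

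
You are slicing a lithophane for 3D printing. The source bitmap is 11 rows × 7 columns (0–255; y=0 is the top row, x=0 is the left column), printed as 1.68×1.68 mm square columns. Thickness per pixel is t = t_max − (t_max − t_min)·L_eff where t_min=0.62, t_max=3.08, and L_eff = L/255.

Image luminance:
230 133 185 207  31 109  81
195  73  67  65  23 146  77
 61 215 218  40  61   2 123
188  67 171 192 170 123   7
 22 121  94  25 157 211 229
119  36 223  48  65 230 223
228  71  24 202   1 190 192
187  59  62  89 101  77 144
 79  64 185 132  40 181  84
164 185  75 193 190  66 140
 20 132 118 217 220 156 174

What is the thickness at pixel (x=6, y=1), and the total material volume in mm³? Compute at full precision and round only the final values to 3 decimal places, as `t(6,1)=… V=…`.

span = t_max - t_min = 3.08 - 0.62 = 2.460
L(6,1) = 77, L_eff = 77/255 = 0.301961
t(6,1) = 3.08 - 2.460·0.301961 = 2.337
Σt over all 11·7 pixels = 24729/170 ≈ 145.4647059
V = pitch²·Σt = 1.68²·24729/170 = 410.560

t(6,1)=2.337 V=410.560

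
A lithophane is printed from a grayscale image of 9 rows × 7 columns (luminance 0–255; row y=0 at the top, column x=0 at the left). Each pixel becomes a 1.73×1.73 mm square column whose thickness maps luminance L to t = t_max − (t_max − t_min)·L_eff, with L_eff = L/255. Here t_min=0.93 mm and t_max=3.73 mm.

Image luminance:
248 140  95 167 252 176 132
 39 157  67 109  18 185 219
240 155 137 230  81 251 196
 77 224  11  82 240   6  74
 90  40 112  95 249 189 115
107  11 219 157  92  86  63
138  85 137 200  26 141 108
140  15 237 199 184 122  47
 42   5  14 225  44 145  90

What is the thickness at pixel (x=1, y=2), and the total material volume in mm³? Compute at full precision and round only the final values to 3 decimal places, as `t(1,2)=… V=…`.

t(1,2)=2.028 V=441.152

span = t_max - t_min = 3.73 - 0.93 = 2.800
L(1,2) = 155, L_eff = 155/255 = 0.607843
t(1,2) = 3.73 - 2.800·0.607843 = 2.028
Σt over all 9·7 pixels = 250579/1700 ≈ 147.3994118
V = pitch²·Σt = 1.73²·250579/1700 = 441.152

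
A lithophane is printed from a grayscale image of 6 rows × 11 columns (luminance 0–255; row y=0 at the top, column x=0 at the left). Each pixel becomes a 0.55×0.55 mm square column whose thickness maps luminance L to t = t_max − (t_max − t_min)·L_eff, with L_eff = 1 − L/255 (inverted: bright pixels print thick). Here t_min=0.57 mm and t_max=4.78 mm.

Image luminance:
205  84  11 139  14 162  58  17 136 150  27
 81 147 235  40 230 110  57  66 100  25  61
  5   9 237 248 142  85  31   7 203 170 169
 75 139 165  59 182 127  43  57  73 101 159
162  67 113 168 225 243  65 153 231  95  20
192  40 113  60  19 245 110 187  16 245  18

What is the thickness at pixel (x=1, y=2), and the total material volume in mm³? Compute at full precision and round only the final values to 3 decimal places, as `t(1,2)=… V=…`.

span = t_max - t_min = 4.78 - 0.57 = 4.210
L(1,2) = 9, L_eff = 1 - 9/255 = 0.964706 (inverted)
t(1,2) = 4.78 - 4.210·0.964706 = 0.719
Σt over all 6·11 pixels = 681083/4250 ≈ 160.2548235
V = pitch²·Σt = 0.55²·681083/4250 = 48.477

t(1,2)=0.719 V=48.477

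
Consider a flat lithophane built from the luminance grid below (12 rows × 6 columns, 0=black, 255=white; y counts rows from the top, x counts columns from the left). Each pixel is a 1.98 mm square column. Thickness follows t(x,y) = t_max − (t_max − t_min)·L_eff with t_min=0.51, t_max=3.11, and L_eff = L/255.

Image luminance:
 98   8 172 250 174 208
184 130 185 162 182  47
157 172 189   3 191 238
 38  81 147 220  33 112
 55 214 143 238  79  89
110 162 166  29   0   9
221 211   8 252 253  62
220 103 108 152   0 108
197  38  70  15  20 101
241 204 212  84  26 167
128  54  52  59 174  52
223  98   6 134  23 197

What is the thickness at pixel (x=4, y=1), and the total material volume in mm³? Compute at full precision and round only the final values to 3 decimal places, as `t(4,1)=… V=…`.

t(4,1)=1.254 V=520.180

span = t_max - t_min = 3.11 - 0.51 = 2.600
L(4,1) = 182, L_eff = 182/255 = 0.713725
t(4,1) = 3.11 - 2.600·0.713725 = 1.254
Σt over all 12·6 pixels = 169174/1275 ≈ 132.6854902
V = pitch²·Σt = 1.98²·169174/1275 = 520.180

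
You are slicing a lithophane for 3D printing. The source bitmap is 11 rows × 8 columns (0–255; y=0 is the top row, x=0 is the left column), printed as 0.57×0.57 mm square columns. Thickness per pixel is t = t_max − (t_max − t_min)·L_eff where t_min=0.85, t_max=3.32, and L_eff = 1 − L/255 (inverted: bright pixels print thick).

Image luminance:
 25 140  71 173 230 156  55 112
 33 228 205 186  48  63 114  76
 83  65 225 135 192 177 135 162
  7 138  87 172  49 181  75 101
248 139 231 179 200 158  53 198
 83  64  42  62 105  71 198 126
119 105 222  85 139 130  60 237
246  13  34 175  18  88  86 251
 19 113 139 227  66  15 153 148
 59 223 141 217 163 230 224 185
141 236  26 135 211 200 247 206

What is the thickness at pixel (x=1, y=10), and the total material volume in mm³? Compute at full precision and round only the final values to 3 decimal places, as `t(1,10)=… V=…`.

span = t_max - t_min = 3.32 - 0.85 = 2.470
L(1,10) = 236, L_eff = 1 - 236/255 = 0.074510 (inverted)
t(1,10) = 3.32 - 2.470·0.074510 = 3.136
Σt over all 11·8 pixels = 1204759/6375 ≈ 188.9818039
V = pitch²·Σt = 0.57²·1204759/6375 = 61.400

t(1,10)=3.136 V=61.400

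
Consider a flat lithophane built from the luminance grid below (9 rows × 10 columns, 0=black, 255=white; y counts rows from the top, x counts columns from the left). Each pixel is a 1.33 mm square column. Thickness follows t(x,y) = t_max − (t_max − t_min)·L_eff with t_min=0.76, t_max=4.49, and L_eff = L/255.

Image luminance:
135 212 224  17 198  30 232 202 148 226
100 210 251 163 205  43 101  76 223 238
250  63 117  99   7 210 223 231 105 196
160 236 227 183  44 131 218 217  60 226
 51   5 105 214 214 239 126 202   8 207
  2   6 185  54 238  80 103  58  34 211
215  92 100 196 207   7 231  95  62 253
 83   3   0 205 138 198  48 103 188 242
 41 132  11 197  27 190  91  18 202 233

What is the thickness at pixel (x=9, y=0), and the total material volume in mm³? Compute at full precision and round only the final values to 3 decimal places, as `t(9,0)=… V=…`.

span = t_max - t_min = 4.49 - 0.76 = 3.730
L(9,0) = 226, L_eff = 226/255 = 0.886275
t(9,0) = 4.49 - 3.730·0.886275 = 1.184
Σt over all 9·10 pixels = 5609599/25500 ≈ 219.9842745
V = pitch²·Σt = 1.33²·5609599/25500 = 389.130

t(9,0)=1.184 V=389.130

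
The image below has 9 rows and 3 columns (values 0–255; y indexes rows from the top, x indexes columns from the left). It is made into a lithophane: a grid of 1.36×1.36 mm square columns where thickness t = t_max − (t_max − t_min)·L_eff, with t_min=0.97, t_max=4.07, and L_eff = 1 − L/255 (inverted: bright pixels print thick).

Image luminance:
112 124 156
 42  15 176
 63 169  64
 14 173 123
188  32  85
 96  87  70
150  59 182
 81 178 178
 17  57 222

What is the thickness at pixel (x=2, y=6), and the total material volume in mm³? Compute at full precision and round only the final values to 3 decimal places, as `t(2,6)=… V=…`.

span = t_max - t_min = 4.07 - 0.97 = 3.100
L(2,6) = 182, L_eff = 1 - 182/255 = 0.286275 (inverted)
t(2,6) = 4.07 - 3.100·0.286275 = 3.183
Σt over all 9·3 pixels = 4189/68 ≈ 61.6029412
V = pitch²·Σt = 1.36²·4189/68 = 113.941

t(2,6)=3.183 V=113.941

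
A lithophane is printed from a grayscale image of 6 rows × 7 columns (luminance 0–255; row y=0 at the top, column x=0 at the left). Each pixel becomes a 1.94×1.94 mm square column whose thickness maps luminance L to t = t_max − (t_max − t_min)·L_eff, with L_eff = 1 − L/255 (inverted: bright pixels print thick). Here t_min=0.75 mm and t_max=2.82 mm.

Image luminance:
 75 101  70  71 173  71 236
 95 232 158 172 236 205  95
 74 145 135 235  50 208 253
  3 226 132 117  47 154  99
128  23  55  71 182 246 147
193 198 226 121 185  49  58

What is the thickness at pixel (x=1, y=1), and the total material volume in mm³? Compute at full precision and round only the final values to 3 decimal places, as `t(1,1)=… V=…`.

span = t_max - t_min = 2.82 - 0.75 = 2.070
L(1,1) = 232, L_eff = 1 - 232/255 = 0.090196 (inverted)
t(1,1) = 2.82 - 2.070·0.090196 = 2.633
Σt over all 6·7 pixels = 1329/17 ≈ 78.1764706
V = pitch²·Σt = 1.94²·1329/17 = 294.225

t(1,1)=2.633 V=294.225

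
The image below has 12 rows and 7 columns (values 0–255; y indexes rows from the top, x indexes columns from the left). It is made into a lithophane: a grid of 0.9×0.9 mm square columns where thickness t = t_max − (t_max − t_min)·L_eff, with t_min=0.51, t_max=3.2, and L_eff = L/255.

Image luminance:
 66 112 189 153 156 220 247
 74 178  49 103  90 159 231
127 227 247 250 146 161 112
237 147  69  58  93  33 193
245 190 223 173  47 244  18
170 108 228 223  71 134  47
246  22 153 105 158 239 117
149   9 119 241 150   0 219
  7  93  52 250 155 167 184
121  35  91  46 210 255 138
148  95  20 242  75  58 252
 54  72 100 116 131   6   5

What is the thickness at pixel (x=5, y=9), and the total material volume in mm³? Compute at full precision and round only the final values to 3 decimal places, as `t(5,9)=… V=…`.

t(5,9)=0.510 V=120.720

span = t_max - t_min = 3.2 - 0.51 = 2.690
L(5,9) = 255, L_eff = 255/255 = 1.000000
t(5,9) = 3.2 - 2.690·1.000000 = 0.510
Σt over all 12·7 pixels = 3800443/25500 ≈ 149.0369804
V = pitch²·Σt = 0.9²·3800443/25500 = 120.720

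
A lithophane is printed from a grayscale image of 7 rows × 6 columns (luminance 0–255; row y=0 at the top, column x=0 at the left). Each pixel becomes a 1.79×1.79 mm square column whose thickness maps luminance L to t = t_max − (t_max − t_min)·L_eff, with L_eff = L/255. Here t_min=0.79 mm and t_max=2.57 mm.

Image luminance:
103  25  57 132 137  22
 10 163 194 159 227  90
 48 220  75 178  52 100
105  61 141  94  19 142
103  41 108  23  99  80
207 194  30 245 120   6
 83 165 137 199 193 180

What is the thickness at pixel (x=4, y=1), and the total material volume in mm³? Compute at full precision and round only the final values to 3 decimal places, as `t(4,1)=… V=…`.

span = t_max - t_min = 2.57 - 0.79 = 1.780
L(4,1) = 227, L_eff = 227/255 = 0.890196
t(4,1) = 2.57 - 1.780·0.890196 = 0.985
Σt over all 7·6 pixels = 158662/2125 ≈ 74.6644706
V = pitch²·Σt = 1.79²·158662/2125 = 239.232

t(4,1)=0.985 V=239.232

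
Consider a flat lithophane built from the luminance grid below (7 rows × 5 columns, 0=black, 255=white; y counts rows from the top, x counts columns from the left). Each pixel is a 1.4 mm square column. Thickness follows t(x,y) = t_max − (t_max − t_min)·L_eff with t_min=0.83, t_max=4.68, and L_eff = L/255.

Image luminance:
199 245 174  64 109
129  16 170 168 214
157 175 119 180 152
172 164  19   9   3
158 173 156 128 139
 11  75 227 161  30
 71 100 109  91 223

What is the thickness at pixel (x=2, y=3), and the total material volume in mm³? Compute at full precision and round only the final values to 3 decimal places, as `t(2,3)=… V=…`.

span = t_max - t_min = 4.68 - 0.83 = 3.850
L(2,3) = 19, L_eff = 19/255 = 0.074510
t(2,3) = 4.68 - 3.850·0.074510 = 4.393
Σt over all 7·5 pixels = 9793/102 ≈ 96.0098039
V = pitch²·Σt = 1.4²·9793/102 = 188.179

t(2,3)=4.393 V=188.179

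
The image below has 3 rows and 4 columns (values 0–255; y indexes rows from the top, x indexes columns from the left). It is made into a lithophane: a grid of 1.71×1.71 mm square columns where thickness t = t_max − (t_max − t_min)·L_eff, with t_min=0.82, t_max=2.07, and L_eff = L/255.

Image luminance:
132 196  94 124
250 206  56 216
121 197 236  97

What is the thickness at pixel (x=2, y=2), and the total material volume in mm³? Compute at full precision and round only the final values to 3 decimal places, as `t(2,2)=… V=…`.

span = t_max - t_min = 2.07 - 0.82 = 1.250
L(2,2) = 236, L_eff = 236/255 = 0.925490
t(2,2) = 2.07 - 1.250·0.925490 = 0.913
Σt over all 3·4 pixels = 78559/5100 ≈ 15.4037255
V = pitch²·Σt = 1.71²·78559/5100 = 45.042

t(2,2)=0.913 V=45.042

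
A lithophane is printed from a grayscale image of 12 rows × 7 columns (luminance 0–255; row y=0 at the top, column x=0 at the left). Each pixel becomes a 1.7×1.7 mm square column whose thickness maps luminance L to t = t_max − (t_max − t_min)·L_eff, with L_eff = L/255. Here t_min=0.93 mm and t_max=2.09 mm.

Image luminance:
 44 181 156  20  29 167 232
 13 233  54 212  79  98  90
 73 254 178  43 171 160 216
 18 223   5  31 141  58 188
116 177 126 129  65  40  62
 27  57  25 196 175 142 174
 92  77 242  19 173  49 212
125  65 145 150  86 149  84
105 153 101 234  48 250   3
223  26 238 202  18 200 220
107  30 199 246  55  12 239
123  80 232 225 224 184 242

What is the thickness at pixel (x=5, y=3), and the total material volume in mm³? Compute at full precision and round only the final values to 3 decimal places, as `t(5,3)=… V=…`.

span = t_max - t_min = 2.09 - 0.93 = 1.160
L(5,3) = 58, L_eff = 58/255 = 0.227451
t(5,3) = 2.09 - 1.160·0.227451 = 1.826
Σt over all 12·7 pixels = 161402/1275 ≈ 126.5898039
V = pitch²·Σt = 1.7²·161402/1275 = 365.845

t(5,3)=1.826 V=365.845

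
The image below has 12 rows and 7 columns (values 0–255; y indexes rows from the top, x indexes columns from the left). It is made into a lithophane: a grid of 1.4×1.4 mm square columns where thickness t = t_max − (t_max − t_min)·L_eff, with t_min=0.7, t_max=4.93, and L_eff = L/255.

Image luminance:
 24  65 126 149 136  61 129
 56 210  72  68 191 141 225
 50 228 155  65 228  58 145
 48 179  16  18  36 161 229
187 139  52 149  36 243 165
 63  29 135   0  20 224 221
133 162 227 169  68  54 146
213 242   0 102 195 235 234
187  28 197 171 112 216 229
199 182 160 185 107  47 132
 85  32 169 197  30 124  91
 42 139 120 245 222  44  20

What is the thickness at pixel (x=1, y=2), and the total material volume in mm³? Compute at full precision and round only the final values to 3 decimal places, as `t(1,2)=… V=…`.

t(1,2)=1.148 V=459.755

span = t_max - t_min = 4.93 - 0.7 = 4.230
L(1,2) = 228, L_eff = 228/255 = 0.894118
t(1,2) = 4.93 - 4.230·0.894118 = 1.148
Σt over all 12·7 pixels = 498459/2125 ≈ 234.5689412
V = pitch²·Σt = 1.4²·498459/2125 = 459.755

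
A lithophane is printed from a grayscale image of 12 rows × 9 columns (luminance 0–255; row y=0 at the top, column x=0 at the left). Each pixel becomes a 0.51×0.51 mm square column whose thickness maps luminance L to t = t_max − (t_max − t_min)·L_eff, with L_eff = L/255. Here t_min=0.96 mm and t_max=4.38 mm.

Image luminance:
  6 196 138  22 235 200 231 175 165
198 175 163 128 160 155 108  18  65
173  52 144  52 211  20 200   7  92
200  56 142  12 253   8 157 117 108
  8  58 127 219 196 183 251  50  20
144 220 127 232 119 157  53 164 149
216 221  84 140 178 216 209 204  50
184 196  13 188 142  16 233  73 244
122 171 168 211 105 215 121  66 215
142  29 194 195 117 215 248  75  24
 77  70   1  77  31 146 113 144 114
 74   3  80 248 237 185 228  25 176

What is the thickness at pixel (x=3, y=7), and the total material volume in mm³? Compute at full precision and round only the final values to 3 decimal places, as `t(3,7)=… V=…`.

t(3,7)=1.859 V=72.498

span = t_max - t_min = 4.38 - 0.96 = 3.420
L(3,7) = 188, L_eff = 188/255 = 0.737255
t(3,7) = 4.38 - 3.420·0.737255 = 1.859
Σt over all 12·9 pixels = 592302/2125 ≈ 278.7303529
V = pitch²·Σt = 0.51²·592302/2125 = 72.498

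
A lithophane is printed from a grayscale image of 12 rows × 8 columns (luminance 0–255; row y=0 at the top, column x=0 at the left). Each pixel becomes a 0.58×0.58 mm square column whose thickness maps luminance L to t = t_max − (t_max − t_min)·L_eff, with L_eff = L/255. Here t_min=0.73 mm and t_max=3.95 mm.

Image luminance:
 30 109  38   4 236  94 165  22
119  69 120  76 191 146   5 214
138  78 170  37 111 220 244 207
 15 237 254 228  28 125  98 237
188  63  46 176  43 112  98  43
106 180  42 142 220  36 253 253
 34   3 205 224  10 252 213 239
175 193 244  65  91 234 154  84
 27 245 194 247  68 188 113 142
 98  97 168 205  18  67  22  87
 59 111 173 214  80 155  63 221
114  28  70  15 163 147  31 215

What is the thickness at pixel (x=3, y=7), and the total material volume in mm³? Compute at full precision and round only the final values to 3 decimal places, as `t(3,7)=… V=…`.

span = t_max - t_min = 3.95 - 0.73 = 3.220
L(3,7) = 65, L_eff = 65/255 = 0.254902
t(3,7) = 3.95 - 3.220·0.254902 = 3.129
Σt over all 12·8 pixels = 2849509/12750 ≈ 223.4909020
V = pitch²·Σt = 0.58²·2849509/12750 = 75.182

t(3,7)=3.129 V=75.182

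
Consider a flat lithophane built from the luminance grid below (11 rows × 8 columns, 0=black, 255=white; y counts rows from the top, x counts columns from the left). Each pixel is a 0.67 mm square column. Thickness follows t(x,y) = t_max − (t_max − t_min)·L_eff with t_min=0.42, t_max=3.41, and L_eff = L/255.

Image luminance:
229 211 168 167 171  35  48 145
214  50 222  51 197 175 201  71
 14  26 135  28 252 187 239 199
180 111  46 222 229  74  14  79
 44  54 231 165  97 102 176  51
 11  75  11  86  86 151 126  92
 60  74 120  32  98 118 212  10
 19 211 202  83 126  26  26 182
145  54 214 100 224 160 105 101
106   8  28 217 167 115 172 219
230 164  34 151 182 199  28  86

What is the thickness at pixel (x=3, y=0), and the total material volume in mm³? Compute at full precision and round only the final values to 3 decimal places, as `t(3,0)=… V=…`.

span = t_max - t_min = 3.41 - 0.42 = 2.990
L(3,0) = 167, L_eff = 167/255 = 0.654902
t(3,0) = 3.41 - 2.990·0.654902 = 1.452
Σt over all 11·8 pixels = 1108999/6375 ≈ 173.9606275
V = pitch²·Σt = 0.67²·1108999/6375 = 78.091

t(3,0)=1.452 V=78.091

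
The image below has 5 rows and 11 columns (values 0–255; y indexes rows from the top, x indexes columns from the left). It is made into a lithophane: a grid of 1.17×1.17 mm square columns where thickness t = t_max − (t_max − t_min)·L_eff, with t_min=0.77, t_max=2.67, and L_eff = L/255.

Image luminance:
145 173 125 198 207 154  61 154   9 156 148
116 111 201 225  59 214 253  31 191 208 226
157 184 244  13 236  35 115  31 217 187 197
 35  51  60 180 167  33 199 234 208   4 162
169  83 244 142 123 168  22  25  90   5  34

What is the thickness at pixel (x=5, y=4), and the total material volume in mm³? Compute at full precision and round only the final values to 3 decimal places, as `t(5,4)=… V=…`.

t(5,4)=1.418 V=125.352

span = t_max - t_min = 2.67 - 0.77 = 1.900
L(5,4) = 168, L_eff = 168/255 = 0.658824
t(5,4) = 2.67 - 1.900·0.658824 = 1.418
Σt over all 5·11 pixels = 155671/1700 ≈ 91.5711765
V = pitch²·Σt = 1.17²·155671/1700 = 125.352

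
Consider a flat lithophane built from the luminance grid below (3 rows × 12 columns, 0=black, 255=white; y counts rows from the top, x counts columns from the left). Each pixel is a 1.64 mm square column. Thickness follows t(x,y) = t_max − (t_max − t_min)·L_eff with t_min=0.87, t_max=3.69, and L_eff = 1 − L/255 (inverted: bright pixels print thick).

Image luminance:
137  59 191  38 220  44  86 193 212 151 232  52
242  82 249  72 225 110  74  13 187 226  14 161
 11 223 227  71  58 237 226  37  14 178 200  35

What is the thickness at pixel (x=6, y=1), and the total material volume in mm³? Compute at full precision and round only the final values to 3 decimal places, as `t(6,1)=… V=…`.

span = t_max - t_min = 3.69 - 0.87 = 2.820
L(6,1) = 74, L_eff = 1 - 74/255 = 0.709804 (inverted)
t(6,1) = 3.69 - 2.820·0.709804 = 1.688
Σt over all 3·12 pixels = 358099/4250 ≈ 84.2585882
V = pitch²·Σt = 1.64²·358099/4250 = 226.622

t(6,1)=1.688 V=226.622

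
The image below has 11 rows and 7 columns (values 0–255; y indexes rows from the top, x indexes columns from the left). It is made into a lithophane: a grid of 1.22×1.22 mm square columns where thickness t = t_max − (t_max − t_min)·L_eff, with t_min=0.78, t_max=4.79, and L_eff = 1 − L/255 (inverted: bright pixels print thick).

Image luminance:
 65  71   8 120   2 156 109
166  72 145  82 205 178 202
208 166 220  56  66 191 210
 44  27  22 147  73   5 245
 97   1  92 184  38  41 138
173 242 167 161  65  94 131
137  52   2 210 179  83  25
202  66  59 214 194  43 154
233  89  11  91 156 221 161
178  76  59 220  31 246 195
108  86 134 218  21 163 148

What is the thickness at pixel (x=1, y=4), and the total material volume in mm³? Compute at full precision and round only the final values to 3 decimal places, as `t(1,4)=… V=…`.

span = t_max - t_min = 4.79 - 0.78 = 4.010
L(1,4) = 1, L_eff = 1 - 1/255 = 0.996078 (inverted)
t(1,4) = 4.79 - 4.010·0.996078 = 0.796
Σt over all 11·7 pixels = 15532/75 ≈ 207.0933333
V = pitch²·Σt = 1.22²·15532/75 = 308.238

t(1,4)=0.796 V=308.238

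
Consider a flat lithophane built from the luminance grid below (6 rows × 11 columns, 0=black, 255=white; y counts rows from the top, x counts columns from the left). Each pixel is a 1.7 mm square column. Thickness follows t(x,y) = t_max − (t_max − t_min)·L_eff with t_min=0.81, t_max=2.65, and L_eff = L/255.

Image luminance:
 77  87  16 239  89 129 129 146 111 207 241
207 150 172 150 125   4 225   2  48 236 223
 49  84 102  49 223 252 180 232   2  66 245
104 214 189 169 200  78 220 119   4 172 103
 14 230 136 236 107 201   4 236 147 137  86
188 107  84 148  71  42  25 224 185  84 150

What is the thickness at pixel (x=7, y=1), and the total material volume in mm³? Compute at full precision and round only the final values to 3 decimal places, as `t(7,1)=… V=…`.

t(7,1)=2.636 V=319.637

span = t_max - t_min = 2.65 - 0.81 = 1.840
L(7,1) = 2, L_eff = 2/255 = 0.007843
t(7,1) = 2.65 - 1.840·0.007843 = 2.636
Σt over all 6·11 pixels = 1410163/12750 ≈ 110.6010196
V = pitch²·Σt = 1.7²·1410163/12750 = 319.637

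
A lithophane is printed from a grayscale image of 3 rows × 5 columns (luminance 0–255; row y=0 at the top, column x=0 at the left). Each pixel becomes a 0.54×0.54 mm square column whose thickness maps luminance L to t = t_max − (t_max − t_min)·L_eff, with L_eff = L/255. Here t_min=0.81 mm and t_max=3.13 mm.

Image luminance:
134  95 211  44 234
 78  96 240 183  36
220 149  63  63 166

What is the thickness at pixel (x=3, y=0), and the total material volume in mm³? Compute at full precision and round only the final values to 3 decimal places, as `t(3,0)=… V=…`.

span = t_max - t_min = 3.13 - 0.81 = 2.320
L(3,0) = 44, L_eff = 44/255 = 0.172549
t(3,0) = 3.13 - 2.320·0.172549 = 2.730
Σt over all 3·5 pixels = 730441/25500 ≈ 28.6447451
V = pitch²·Σt = 0.54²·730441/25500 = 8.353

t(3,0)=2.730 V=8.353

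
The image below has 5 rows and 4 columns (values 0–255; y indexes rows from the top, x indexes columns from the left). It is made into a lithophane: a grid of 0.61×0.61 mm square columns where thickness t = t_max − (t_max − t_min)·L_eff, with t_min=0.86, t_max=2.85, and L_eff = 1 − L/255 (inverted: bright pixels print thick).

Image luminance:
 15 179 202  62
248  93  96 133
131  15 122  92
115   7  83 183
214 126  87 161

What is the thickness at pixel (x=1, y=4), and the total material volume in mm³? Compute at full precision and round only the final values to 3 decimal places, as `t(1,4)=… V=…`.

t(1,4)=1.843 V=13.265

span = t_max - t_min = 2.85 - 0.86 = 1.990
L(1,4) = 126, L_eff = 1 - 126/255 = 0.505882 (inverted)
t(1,4) = 2.85 - 1.990·0.505882 = 1.843
Σt over all 5·4 pixels = 75753/2125 ≈ 35.6484706
V = pitch²·Σt = 0.61²·75753/2125 = 13.265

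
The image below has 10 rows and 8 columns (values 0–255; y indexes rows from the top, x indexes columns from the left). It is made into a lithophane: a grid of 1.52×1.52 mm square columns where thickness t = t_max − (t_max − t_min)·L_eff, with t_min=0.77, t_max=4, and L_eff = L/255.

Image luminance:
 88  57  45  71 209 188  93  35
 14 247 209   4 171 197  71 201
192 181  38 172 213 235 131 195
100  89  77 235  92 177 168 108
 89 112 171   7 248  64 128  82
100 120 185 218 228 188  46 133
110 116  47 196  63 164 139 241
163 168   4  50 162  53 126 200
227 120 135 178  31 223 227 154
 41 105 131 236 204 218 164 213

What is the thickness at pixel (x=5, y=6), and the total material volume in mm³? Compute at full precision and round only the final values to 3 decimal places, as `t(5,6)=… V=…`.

t(5,6)=1.923 V=416.505

span = t_max - t_min = 4 - 0.77 = 3.230
L(5,6) = 164, L_eff = 164/255 = 0.643137
t(5,6) = 4 - 3.230·0.643137 = 1.923
Σt over all 10·8 pixels = 180.274
V = pitch²·Σt = 1.52²·180.274 = 416.505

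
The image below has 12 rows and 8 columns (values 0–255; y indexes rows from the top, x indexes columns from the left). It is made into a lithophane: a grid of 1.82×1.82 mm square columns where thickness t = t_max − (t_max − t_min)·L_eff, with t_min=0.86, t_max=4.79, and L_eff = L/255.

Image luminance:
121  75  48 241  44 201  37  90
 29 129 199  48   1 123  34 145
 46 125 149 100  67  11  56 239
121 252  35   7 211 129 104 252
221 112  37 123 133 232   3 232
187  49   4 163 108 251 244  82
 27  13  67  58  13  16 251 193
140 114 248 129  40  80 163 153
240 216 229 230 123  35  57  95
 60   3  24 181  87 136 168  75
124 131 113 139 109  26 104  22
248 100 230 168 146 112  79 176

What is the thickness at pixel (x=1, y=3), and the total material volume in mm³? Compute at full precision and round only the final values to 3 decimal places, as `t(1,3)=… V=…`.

t(1,3)=0.906 V=944.217

span = t_max - t_min = 4.79 - 0.86 = 3.930
L(1,3) = 252, L_eff = 252/255 = 0.988235
t(1,3) = 4.79 - 3.930·0.988235 = 0.906
Σt over all 12·8 pixels = 2422969/8500 ≈ 285.0551765
V = pitch²·Σt = 1.82²·2422969/8500 = 944.217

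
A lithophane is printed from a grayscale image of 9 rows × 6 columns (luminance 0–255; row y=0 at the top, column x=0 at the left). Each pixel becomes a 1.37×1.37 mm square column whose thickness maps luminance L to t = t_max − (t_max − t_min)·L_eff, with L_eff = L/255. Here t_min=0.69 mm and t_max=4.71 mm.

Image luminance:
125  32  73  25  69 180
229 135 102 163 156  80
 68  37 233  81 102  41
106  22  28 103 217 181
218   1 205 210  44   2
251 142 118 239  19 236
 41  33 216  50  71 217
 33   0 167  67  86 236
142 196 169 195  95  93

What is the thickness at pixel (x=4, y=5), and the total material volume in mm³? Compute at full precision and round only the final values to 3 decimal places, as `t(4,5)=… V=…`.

t(4,5)=4.410 V=288.594

span = t_max - t_min = 4.71 - 0.69 = 4.020
L(4,5) = 19, L_eff = 19/255 = 0.074510
t(4,5) = 4.71 - 4.020·0.074510 = 4.410
Σt over all 9·6 pixels = 130697/850 ≈ 153.7611765
V = pitch²·Σt = 1.37²·130697/850 = 288.594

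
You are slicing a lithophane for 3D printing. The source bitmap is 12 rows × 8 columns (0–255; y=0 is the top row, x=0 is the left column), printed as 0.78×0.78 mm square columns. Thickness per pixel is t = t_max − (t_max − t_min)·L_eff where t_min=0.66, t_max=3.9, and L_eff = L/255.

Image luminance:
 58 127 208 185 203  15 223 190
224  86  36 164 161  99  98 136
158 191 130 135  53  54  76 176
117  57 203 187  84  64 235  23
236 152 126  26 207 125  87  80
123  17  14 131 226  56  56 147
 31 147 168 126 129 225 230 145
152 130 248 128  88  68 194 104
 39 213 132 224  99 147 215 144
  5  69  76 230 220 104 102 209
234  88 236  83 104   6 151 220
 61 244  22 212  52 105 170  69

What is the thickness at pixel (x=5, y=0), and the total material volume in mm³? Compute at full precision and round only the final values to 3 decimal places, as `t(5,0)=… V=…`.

span = t_max - t_min = 3.9 - 0.66 = 3.240
L(5,0) = 15, L_eff = 15/255 = 0.058824
t(5,0) = 3.9 - 3.240·0.058824 = 3.709
Σt over all 12·8 pixels = 214.776
V = pitch²·Σt = 0.78²·214.776 = 130.670

t(5,0)=3.709 V=130.670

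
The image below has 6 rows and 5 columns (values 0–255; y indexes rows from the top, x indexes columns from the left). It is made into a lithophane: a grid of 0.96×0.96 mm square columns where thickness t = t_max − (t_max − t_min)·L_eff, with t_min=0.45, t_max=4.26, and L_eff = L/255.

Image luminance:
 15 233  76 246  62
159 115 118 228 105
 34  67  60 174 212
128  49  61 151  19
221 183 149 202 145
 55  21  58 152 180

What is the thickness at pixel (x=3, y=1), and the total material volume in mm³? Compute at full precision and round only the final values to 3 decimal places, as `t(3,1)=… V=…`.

span = t_max - t_min = 4.26 - 0.45 = 3.810
L(3,1) = 228, L_eff = 228/255 = 0.894118
t(3,1) = 4.26 - 3.810·0.894118 = 0.853
Σt over all 6·5 pixels = 309597/4250 ≈ 72.8463529
V = pitch²·Σt = 0.96²·309597/4250 = 67.135

t(3,1)=0.853 V=67.135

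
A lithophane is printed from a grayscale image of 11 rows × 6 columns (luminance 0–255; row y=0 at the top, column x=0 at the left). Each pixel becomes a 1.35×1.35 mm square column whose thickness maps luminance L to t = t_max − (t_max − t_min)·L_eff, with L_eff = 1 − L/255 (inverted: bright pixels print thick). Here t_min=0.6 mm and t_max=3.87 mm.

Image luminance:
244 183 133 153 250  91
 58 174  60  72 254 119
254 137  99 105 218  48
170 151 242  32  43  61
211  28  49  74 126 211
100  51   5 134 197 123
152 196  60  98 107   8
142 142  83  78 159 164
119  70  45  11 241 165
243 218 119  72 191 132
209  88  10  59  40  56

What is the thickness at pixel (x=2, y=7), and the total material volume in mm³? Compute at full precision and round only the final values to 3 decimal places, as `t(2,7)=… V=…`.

span = t_max - t_min = 3.87 - 0.6 = 3.270
L(2,7) = 83, L_eff = 1 - 83/255 = 0.674510 (inverted)
t(2,7) = 3.87 - 3.270·0.674510 = 1.664
Σt over all 11·6 pixels = 1223533/8500 ≈ 143.9450588
V = pitch²·Σt = 1.35²·1223533/8500 = 262.340

t(2,7)=1.664 V=262.340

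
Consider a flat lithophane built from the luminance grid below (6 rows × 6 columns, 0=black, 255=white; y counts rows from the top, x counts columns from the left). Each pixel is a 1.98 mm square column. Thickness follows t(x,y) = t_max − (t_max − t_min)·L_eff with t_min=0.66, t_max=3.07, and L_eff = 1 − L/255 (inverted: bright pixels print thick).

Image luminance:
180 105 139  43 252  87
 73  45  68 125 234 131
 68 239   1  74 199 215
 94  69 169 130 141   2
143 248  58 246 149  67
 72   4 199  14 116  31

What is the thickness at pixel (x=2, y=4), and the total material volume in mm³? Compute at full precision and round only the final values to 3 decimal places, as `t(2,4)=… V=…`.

t(2,4)=1.208 V=249.877

span = t_max - t_min = 3.07 - 0.66 = 2.410
L(2,4) = 58, L_eff = 1 - 58/255 = 0.772549 (inverted)
t(2,4) = 3.07 - 2.410·0.772549 = 1.208
Σt over all 6·6 pixels = 54177/850 ≈ 63.7376471
V = pitch²·Σt = 1.98²·54177/850 = 249.877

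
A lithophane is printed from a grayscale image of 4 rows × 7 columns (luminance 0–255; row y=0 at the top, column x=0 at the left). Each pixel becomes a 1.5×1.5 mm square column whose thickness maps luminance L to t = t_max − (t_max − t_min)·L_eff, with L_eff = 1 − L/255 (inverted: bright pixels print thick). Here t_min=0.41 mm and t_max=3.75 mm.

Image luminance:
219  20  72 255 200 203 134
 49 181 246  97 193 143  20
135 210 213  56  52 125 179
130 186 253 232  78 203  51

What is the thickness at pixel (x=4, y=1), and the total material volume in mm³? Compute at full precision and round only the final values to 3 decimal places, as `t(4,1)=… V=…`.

span = t_max - t_min = 3.75 - 0.41 = 3.340
L(4,1) = 193, L_eff = 1 - 193/255 = 0.243137 (inverted)
t(4,1) = 3.75 - 3.340·0.243137 = 2.938
Σt over all 4·7 pixels = 167383/2550 ≈ 65.6403922
V = pitch²·Σt = 1.5²·167383/2550 = 147.691

t(4,1)=2.938 V=147.691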